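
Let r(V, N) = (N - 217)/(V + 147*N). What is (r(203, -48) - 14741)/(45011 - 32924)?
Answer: -101019808/82832211 ≈ -1.2196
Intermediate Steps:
r(V, N) = (-217 + N)/(V + 147*N)
(r(203, -48) - 14741)/(45011 - 32924) = ((-217 - 48)/(203 + 147*(-48)) - 14741)/(45011 - 32924) = (-265/(203 - 7056) - 14741)/12087 = (-265/(-6853) - 14741)*(1/12087) = (-1/6853*(-265) - 14741)*(1/12087) = (265/6853 - 14741)*(1/12087) = -101019808/6853*1/12087 = -101019808/82832211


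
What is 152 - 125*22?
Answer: -2598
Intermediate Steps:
152 - 125*22 = 152 - 2750 = -2598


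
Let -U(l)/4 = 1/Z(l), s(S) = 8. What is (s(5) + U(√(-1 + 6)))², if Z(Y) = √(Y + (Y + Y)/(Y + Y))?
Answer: (8 - 4/√(1 + √5))² ≈ 33.367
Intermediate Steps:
Z(Y) = √(1 + Y) (Z(Y) = √(Y + (2*Y)/((2*Y))) = √(Y + (2*Y)*(1/(2*Y))) = √(Y + 1) = √(1 + Y))
U(l) = -4/√(1 + l)
(s(5) + U(√(-1 + 6)))² = (8 - 4/√(1 + √(-1 + 6)))² = (8 - 4/√(1 + √5))²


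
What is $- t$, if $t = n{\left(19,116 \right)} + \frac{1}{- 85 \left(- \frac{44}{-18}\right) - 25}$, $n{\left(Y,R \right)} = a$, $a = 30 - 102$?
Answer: $\frac{150849}{2095} \approx 72.004$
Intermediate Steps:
$a = -72$
$n{\left(Y,R \right)} = -72$
$t = - \frac{150849}{2095}$ ($t = -72 + \frac{1}{- 85 \left(- \frac{44}{-18}\right) - 25} = -72 + \frac{1}{- 85 \left(\left(-44\right) \left(- \frac{1}{18}\right)\right) - 25} = -72 + \frac{1}{\left(-85\right) \frac{22}{9} - 25} = -72 + \frac{1}{- \frac{1870}{9} - 25} = -72 + \frac{1}{- \frac{2095}{9}} = -72 - \frac{9}{2095} = - \frac{150849}{2095} \approx -72.004$)
$- t = \left(-1\right) \left(- \frac{150849}{2095}\right) = \frac{150849}{2095}$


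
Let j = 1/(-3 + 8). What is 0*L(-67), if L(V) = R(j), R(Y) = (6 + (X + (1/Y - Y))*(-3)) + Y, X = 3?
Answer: 0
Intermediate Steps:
j = ⅕ (j = 1/5 = ⅕ ≈ 0.20000)
R(Y) = -3 - 3/Y + 4*Y (R(Y) = (6 + (3 + (1/Y - Y))*(-3)) + Y = (6 + (3 + 1/Y - Y)*(-3)) + Y = (6 + (-9 - 3/Y + 3*Y)) + Y = (-3 - 3/Y + 3*Y) + Y = -3 - 3/Y + 4*Y)
L(V) = -86/5 (L(V) = -3 - 3/⅕ + 4*(⅕) = -3 - 3*5 + ⅘ = -3 - 15 + ⅘ = -86/5)
0*L(-67) = 0*(-86/5) = 0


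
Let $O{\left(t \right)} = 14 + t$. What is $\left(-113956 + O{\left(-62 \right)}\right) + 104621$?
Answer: $-9383$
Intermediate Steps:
$\left(-113956 + O{\left(-62 \right)}\right) + 104621 = \left(-113956 + \left(14 - 62\right)\right) + 104621 = \left(-113956 - 48\right) + 104621 = -114004 + 104621 = -9383$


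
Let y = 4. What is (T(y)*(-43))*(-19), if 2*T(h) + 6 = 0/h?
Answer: -2451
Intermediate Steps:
T(h) = -3 (T(h) = -3 + (0/h)/2 = -3 + (½)*0 = -3 + 0 = -3)
(T(y)*(-43))*(-19) = -3*(-43)*(-19) = 129*(-19) = -2451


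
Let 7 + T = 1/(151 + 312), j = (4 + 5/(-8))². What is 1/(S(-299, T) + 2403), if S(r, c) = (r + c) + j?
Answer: 29632/62475895 ≈ 0.00047430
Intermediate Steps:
j = 729/64 (j = (4 + 5*(-⅛))² = (4 - 5/8)² = (27/8)² = 729/64 ≈ 11.391)
T = -3240/463 (T = -7 + 1/(151 + 312) = -7 + 1/463 = -3240/463 ≈ -6.9978)
S(r, c) = 729/64 + c + r (S(r, c) = (r + c) + 729/64 = (c + r) + 729/64 = 729/64 + c + r)
1/(S(-299, T) + 2403) = 1/((729/64 - 3240/463 - 299) + 2403) = 1/(-8729801/29632 + 2403) = 1/(62475895/29632) = 29632/62475895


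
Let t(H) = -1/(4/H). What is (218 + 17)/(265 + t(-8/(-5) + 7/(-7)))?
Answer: 4700/5297 ≈ 0.88729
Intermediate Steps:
t(H) = -H/4
(218 + 17)/(265 + t(-8/(-5) + 7/(-7))) = (218 + 17)/(265 - (-8/(-5) + 7/(-7))/4) = 235/(265 - (-8*(-⅕) + 7*(-⅐))/4) = 235/(265 - (8/5 - 1)/4) = 235/(265 - ¼*⅗) = 235/(265 - 3/20) = 235/(5297/20) = 235*(20/5297) = 4700/5297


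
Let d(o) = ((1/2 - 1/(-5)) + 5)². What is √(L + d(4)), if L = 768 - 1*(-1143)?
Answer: √194349/10 ≈ 44.085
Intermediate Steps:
d(o) = 3249/100 (d(o) = ((1*(½) - 1*(-⅕)) + 5)² = ((½ + ⅕) + 5)² = (7/10 + 5)² = (57/10)² = 3249/100)
L = 1911 (L = 768 + 1143 = 1911)
√(L + d(4)) = √(1911 + 3249/100) = √(194349/100) = √194349/10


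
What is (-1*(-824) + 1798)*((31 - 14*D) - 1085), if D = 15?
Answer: -3314208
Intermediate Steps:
(-1*(-824) + 1798)*((31 - 14*D) - 1085) = (-1*(-824) + 1798)*((31 - 14*15) - 1085) = (824 + 1798)*((31 - 210) - 1085) = 2622*(-179 - 1085) = 2622*(-1264) = -3314208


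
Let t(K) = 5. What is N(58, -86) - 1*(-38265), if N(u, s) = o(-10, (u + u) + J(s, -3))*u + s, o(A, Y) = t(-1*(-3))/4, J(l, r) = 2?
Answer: 76503/2 ≈ 38252.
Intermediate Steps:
o(A, Y) = 5/4
N(u, s) = s + 5*u/4 (N(u, s) = 5*u/4 + s = s + 5*u/4)
N(58, -86) - 1*(-38265) = (-86 + (5/4)*58) - 1*(-38265) = (-86 + 145/2) + 38265 = -27/2 + 38265 = 76503/2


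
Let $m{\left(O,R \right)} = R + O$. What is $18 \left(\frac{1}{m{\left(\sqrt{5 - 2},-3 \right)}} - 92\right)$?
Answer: $-1665 - 3 \sqrt{3} \approx -1670.2$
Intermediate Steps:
$m{\left(O,R \right)} = O + R$
$18 \left(\frac{1}{m{\left(\sqrt{5 - 2},-3 \right)}} - 92\right) = 18 \left(\frac{1}{\sqrt{5 - 2} - 3} - 92\right) = 18 \left(\frac{1}{\sqrt{3} - 3} - 92\right) = 18 \left(\frac{1}{-3 + \sqrt{3}} - 92\right) = 18 \left(-92 + \frac{1}{-3 + \sqrt{3}}\right) = -1656 + \frac{18}{-3 + \sqrt{3}}$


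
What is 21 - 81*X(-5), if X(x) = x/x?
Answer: -60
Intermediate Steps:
X(x) = 1
21 - 81*X(-5) = 21 - 81*1 = 21 - 81 = -60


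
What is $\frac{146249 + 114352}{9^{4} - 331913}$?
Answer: $- \frac{260601}{325352} \approx -0.80098$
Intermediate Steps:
$\frac{146249 + 114352}{9^{4} - 331913} = \frac{260601}{6561 - 331913} = \frac{260601}{-325352} = 260601 \left(- \frac{1}{325352}\right) = - \frac{260601}{325352}$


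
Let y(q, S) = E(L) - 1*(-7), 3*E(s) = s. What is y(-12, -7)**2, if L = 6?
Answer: 81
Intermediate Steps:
E(s) = s/3
y(q, S) = 9 (y(q, S) = (1/3)*6 - 1*(-7) = 2 + 7 = 9)
y(-12, -7)**2 = 9**2 = 81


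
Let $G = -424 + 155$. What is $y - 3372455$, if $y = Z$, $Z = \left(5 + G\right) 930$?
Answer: $-3617975$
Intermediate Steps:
$G = -269$
$Z = -245520$ ($Z = \left(5 - 269\right) 930 = \left(-264\right) 930 = -245520$)
$y = -245520$
$y - 3372455 = -245520 - 3372455 = -3617975$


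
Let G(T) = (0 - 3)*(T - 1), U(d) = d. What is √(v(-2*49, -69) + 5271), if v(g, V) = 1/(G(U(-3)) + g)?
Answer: √38984230/86 ≈ 72.602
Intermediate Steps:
G(T) = 3 - 3*T (G(T) = -3*(-1 + T) = 3 - 3*T)
v(g, V) = 1/(12 + g) (v(g, V) = 1/((3 - 3*(-3)) + g) = 1/((3 + 9) + g) = 1/(12 + g))
√(v(-2*49, -69) + 5271) = √(1/(12 - 2*49) + 5271) = √(1/(12 - 98) + 5271) = √(1/(-86) + 5271) = √(-1/86 + 5271) = √(453305/86) = √38984230/86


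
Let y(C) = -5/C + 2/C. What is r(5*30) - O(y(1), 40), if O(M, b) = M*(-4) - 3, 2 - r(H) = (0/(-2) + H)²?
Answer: -22507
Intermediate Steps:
r(H) = 2 - H² (r(H) = 2 - (0/(-2) + H)² = 2 - (0*(-½) + H)² = 2 - (0 + H)² = 2 - H²)
y(C) = -3/C
O(M, b) = -3 - 4*M (O(M, b) = -4*M - 3 = -3 - 4*M)
r(5*30) - O(y(1), 40) = (2 - (5*30)²) - (-3 - (-12)/1) = (2 - 1*150²) - (-3 - (-12)) = (2 - 1*22500) - (-3 - 4*(-3)) = (2 - 22500) - (-3 + 12) = -22498 - 1*9 = -22498 - 9 = -22507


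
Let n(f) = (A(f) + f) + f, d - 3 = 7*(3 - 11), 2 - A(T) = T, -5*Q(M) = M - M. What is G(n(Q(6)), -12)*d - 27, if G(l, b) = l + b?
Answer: 503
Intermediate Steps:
Q(M) = 0 (Q(M) = -(M - M)/5 = -⅕*0 = 0)
A(T) = 2 - T
d = -53 (d = 3 + 7*(3 - 11) = 3 + 7*(-8) = 3 - 56 = -53)
n(f) = 2 + f (n(f) = ((2 - f) + f) + f = 2 + f)
G(l, b) = b + l
G(n(Q(6)), -12)*d - 27 = (-12 + (2 + 0))*(-53) - 27 = (-12 + 2)*(-53) - 27 = -10*(-53) - 27 = 530 - 27 = 503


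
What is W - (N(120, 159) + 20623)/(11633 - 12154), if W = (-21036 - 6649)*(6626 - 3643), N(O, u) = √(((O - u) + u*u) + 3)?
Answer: -43026428332/521 + 3*√2805/521 ≈ -8.2584e+7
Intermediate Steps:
N(O, u) = √(3 + O + u² - u) (N(O, u) = √(((O - u) + u²) + 3) = √((O + u² - u) + 3) = √(3 + O + u² - u))
W = -82584355 (W = -27685*2983 = -82584355)
W - (N(120, 159) + 20623)/(11633 - 12154) = -82584355 - (√(3 + 120 + 159² - 1*159) + 20623)/(11633 - 12154) = -82584355 - (√(3 + 120 + 25281 - 159) + 20623)/(-521) = -82584355 - (√25245 + 20623)*(-1)/521 = -82584355 - (3*√2805 + 20623)*(-1)/521 = -82584355 - (20623 + 3*√2805)*(-1)/521 = -82584355 - (-20623/521 - 3*√2805/521) = -82584355 + (20623/521 + 3*√2805/521) = -43026428332/521 + 3*√2805/521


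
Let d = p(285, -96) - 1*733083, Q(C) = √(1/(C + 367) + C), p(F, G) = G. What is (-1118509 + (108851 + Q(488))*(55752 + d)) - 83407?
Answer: -73739808293 - 225809*√39637895/95 ≈ -7.3755e+10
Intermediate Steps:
Q(C) = √(C + 1/(367 + C)) (Q(C) = √(1/(367 + C) + C) = √(C + 1/(367 + C)))
d = -733179 (d = -96 - 1*733083 = -96 - 733083 = -733179)
(-1118509 + (108851 + Q(488))*(55752 + d)) - 83407 = (-1118509 + (108851 + √((1 + 488*(367 + 488))/(367 + 488)))*(55752 - 733179)) - 83407 = (-1118509 + (108851 + √((1 + 488*855)/855))*(-677427)) - 83407 = (-1118509 + (108851 + √((1 + 417240)/855))*(-677427)) - 83407 = (-1118509 + (108851 + √((1/855)*417241))*(-677427)) - 83407 = (-1118509 + (108851 + √(417241/855))*(-677427)) - 83407 = (-1118509 + (108851 + √39637895/285)*(-677427)) - 83407 = (-1118509 + (-73738606377 - 225809*√39637895/95)) - 83407 = (-73739724886 - 225809*√39637895/95) - 83407 = -73739808293 - 225809*√39637895/95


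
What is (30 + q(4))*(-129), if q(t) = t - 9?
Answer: -3225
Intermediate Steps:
q(t) = -9 + t
(30 + q(4))*(-129) = (30 + (-9 + 4))*(-129) = (30 - 5)*(-129) = 25*(-129) = -3225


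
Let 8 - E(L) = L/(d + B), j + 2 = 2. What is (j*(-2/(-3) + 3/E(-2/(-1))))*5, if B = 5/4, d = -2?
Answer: 0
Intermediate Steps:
B = 5/4 (B = 5*(¼) = 5/4 ≈ 1.2500)
j = 0 (j = -2 + 2 = 0)
E(L) = 8 + 4*L/3 (E(L) = 8 - L/(-2 + 5/4) = 8 - L/(-¾) = 8 - (-4)*L/3 = 8 + 4*L/3)
(j*(-2/(-3) + 3/E(-2/(-1))))*5 = (0*(-2/(-3) + 3/(8 + 4*(-2/(-1))/3)))*5 = (0*(-2*(-⅓) + 3/(8 + 4*(-2*(-1))/3)))*5 = (0*(⅔ + 3/(8 + (4/3)*2)))*5 = (0*(⅔ + 3/(8 + 8/3)))*5 = (0*(⅔ + 3/(32/3)))*5 = (0*(⅔ + 3*(3/32)))*5 = (0*(⅔ + 9/32))*5 = (0*(91/96))*5 = 0*5 = 0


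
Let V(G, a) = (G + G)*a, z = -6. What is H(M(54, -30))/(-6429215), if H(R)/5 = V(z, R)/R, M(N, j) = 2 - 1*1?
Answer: 12/1285843 ≈ 9.3324e-6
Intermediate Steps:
M(N, j) = 1 (M(N, j) = 2 - 1 = 1)
V(G, a) = 2*G*a (V(G, a) = (2*G)*a = 2*G*a)
H(R) = -60 (H(R) = 5*((2*(-6)*R)/R) = 5*((-12*R)/R) = 5*(-12) = -60)
H(M(54, -30))/(-6429215) = -60/(-6429215) = -60*(-1/6429215) = 12/1285843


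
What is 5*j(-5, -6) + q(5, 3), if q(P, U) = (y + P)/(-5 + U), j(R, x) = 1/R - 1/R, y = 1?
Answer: -3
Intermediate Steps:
j(R, x) = 0 (j(R, x) = 1/R - 1/R = 0)
q(P, U) = (1 + P)/(-5 + U)
5*j(-5, -6) + q(5, 3) = 5*0 + (1 + 5)/(-5 + 3) = 0 + 6/(-2) = 0 - 1/2*6 = 0 - 3 = -3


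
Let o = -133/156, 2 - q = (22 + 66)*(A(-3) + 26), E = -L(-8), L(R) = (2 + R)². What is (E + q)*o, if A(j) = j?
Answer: 45619/26 ≈ 1754.6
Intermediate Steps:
E = -36 (E = -(2 - 8)² = -1*(-6)² = -1*36 = -36)
q = -2022 (q = 2 - (22 + 66)*(-3 + 26) = 2 - 88*23 = 2 - 1*2024 = 2 - 2024 = -2022)
o = -133/156 (o = -133*1/156 = -133/156 ≈ -0.85256)
(E + q)*o = (-36 - 2022)*(-133/156) = -2058*(-133/156) = 45619/26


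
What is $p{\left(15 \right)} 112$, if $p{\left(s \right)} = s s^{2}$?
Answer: $378000$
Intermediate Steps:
$p{\left(s \right)} = s^{3}$
$p{\left(15 \right)} 112 = 15^{3} \cdot 112 = 3375 \cdot 112 = 378000$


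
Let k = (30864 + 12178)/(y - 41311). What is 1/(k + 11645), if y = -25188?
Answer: 66499/774337813 ≈ 8.5879e-5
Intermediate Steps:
k = -43042/66499 (k = (30864 + 12178)/(-25188 - 41311) = 43042/(-66499) = 43042*(-1/66499) = -43042/66499 ≈ -0.64726)
1/(k + 11645) = 1/(-43042/66499 + 11645) = 1/(774337813/66499) = 66499/774337813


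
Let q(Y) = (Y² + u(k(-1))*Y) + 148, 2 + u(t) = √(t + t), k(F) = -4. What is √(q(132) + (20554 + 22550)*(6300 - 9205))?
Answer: 2*√(-31299953 + 66*I*√2) ≈ 0.016683 + 11189.0*I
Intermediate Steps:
u(t) = -2 + √2*√t (u(t) = -2 + √(t + t) = -2 + √(2*t) = -2 + √2*√t)
q(Y) = 148 + Y² + Y*(-2 + 2*I*√2) (q(Y) = (Y² + (-2 + √2*√(-4))*Y) + 148 = (Y² + (-2 + √2*(2*I))*Y) + 148 = (Y² + (-2 + 2*I*√2)*Y) + 148 = (Y² + Y*(-2 + 2*I*√2)) + 148 = 148 + Y² + Y*(-2 + 2*I*√2))
√(q(132) + (20554 + 22550)*(6300 - 9205)) = √((148 + 132² - 2*132*(1 - I*√2)) + (20554 + 22550)*(6300 - 9205)) = √((148 + 17424 + (-264 + 264*I*√2)) + 43104*(-2905)) = √((17308 + 264*I*√2) - 125217120) = √(-125199812 + 264*I*√2)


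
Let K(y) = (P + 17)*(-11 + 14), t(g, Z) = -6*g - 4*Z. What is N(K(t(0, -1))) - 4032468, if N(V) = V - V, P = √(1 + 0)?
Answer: -4032468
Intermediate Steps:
P = 1 (P = √1 = 1)
K(y) = 54 (K(y) = (1 + 17)*(-11 + 14) = 18*3 = 54)
N(V) = 0
N(K(t(0, -1))) - 4032468 = 0 - 4032468 = -4032468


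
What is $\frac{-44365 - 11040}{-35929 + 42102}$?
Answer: $- \frac{55405}{6173} \approx -8.9754$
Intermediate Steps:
$\frac{-44365 - 11040}{-35929 + 42102} = - \frac{55405}{6173}$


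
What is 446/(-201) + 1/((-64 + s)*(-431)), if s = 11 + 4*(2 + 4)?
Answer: -5574353/2512299 ≈ -2.2188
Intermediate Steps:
s = 35 (s = 11 + 4*6 = 11 + 24 = 35)
446/(-201) + 1/((-64 + s)*(-431)) = 446/(-201) + 1/((-64 + 35)*(-431)) = 446*(-1/201) - 1/431/(-29) = -446/201 - 1/29*(-1/431) = -446/201 + 1/12499 = -5574353/2512299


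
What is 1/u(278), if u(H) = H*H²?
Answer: 1/21484952 ≈ 4.6544e-8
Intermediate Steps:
u(H) = H³
1/u(278) = 1/(278³) = 1/21484952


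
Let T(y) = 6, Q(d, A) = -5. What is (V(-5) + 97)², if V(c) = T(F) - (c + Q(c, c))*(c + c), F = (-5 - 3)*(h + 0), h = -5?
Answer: 9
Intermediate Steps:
F = 40 (F = (-5 - 3)*(-5 + 0) = -8*(-5) = 40)
V(c) = 6 - 2*c*(-5 + c) (V(c) = 6 - (c - 5)*(c + c) = 6 - (-5 + c)*2*c = 6 - 2*c*(-5 + c))
(V(-5) + 97)² = ((6 - 2*(-5)² + 10*(-5)) + 97)² = ((6 - 2*25 - 50) + 97)² = ((6 - 50 - 50) + 97)² = (-94 + 97)² = 3² = 9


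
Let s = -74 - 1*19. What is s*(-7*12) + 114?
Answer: 7926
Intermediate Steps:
s = -93 (s = -74 - 19 = -93)
s*(-7*12) + 114 = -(-651)*12 + 114 = -93*(-84) + 114 = 7812 + 114 = 7926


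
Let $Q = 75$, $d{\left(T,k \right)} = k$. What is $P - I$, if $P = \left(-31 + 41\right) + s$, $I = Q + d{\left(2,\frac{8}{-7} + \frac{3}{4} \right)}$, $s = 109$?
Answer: $\frac{1243}{28} \approx 44.393$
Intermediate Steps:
$I = \frac{2089}{28}$ ($I = 75 + \left(\frac{8}{-7} + \frac{3}{4}\right) = 75 + \left(8 \left(- \frac{1}{7}\right) + 3 \cdot \frac{1}{4}\right) = 75 + \left(- \frac{8}{7} + \frac{3}{4}\right) = 75 - \frac{11}{28} = \frac{2089}{28} \approx 74.607$)
$P = 119$ ($P = \left(-31 + 41\right) + 109 = 10 + 109 = 119$)
$P - I = 119 - \frac{2089}{28} = \frac{1243}{28}$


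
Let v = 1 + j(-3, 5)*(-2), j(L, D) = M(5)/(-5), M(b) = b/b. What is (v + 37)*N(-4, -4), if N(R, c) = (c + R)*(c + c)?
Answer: 12288/5 ≈ 2457.6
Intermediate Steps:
M(b) = 1
N(R, c) = 2*c*(R + c) (N(R, c) = (R + c)*(2*c) = 2*c*(R + c))
j(L, D) = -⅕ (j(L, D) = 1/(-5) = 1*(-⅕) = -⅕)
v = 7/5 (v = 1 - ⅕*(-2) = 1 + ⅖ = 7/5 ≈ 1.4000)
(v + 37)*N(-4, -4) = (7/5 + 37)*(2*(-4)*(-4 - 4)) = 192*(2*(-4)*(-8))/5 = (192/5)*64 = 12288/5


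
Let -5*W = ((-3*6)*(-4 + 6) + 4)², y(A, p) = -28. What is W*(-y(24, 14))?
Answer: -28672/5 ≈ -5734.4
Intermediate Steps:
W = -1024/5 (W = -((-3*6)*(-4 + 6) + 4)²/5 = -(-18*2 + 4)²/5 = -(-36 + 4)²/5 = -⅕*(-32)² = -⅕*1024 = -1024/5 ≈ -204.80)
W*(-y(24, 14)) = -(-1024)*(-28)/5 = -1024/5*28 = -28672/5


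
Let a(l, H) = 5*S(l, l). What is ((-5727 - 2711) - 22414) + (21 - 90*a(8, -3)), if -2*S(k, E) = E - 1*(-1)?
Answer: -28806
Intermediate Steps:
S(k, E) = -½ - E/2 (S(k, E) = -(E - 1*(-1))/2 = -(E + 1)/2 = -(1 + E)/2 = -½ - E/2)
a(l, H) = -5/2 - 5*l/2 (a(l, H) = 5*(-½ - l/2) = -5/2 - 5*l/2)
((-5727 - 2711) - 22414) + (21 - 90*a(8, -3)) = ((-5727 - 2711) - 22414) + (21 - 90*(-5/2 - 5/2*8)) = (-8438 - 22414) + (21 - 90*(-5/2 - 20)) = -30852 + (21 - 90*(-45/2)) = -30852 + (21 + 2025) = -30852 + 2046 = -28806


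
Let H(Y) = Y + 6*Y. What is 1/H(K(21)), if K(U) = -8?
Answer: -1/56 ≈ -0.017857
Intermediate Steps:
H(Y) = 7*Y
1/H(K(21)) = 1/(7*(-8)) = 1/(-56) = -1/56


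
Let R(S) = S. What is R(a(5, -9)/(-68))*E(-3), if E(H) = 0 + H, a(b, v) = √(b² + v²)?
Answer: 3*√106/68 ≈ 0.45422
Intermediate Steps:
E(H) = H
R(a(5, -9)/(-68))*E(-3) = (√(5² + (-9)²)/(-68))*(-3) = (√(25 + 81)*(-1/68))*(-3) = (√106*(-1/68))*(-3) = -√106/68*(-3) = 3*√106/68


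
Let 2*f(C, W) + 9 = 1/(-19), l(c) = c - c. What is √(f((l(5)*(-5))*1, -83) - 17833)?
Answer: 3*I*√715483/19 ≈ 133.56*I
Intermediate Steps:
l(c) = 0
f(C, W) = -86/19 (f(C, W) = -9/2 + (½)/(-19) = -9/2 + (½)*(-1/19) = -9/2 - 1/38 = -86/19)
√(f((l(5)*(-5))*1, -83) - 17833) = √(-86/19 - 17833) = √(-338913/19) = 3*I*√715483/19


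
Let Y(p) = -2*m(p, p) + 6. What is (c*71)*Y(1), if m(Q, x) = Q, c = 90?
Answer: 25560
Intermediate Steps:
Y(p) = 6 - 2*p (Y(p) = -2*p + 6 = 6 - 2*p)
(c*71)*Y(1) = (90*71)*(6 - 2*1) = 6390*(6 - 2) = 6390*4 = 25560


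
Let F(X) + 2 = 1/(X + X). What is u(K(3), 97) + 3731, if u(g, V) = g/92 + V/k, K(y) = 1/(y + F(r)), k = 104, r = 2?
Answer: 44634019/11960 ≈ 3731.9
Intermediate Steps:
F(X) = -2 + 1/(2*X) (F(X) = -2 + 1/(X + X) = -2 + 1/(2*X))
K(y) = 1/(-7/4 + y) (K(y) = 1/(y + (-2 + (½)/2)) = 1/(y + (-2 + (½)*(½))) = 1/(y + (-2 + ¼)) = 1/(y - 7/4) = 1/(-7/4 + y))
u(g, V) = g/92 + V/104
u(K(3), 97) + 3731 = ((4/(-7 + 4*3))/92 + (1/104)*97) + 3731 = ((4/(-7 + 12))/92 + 97/104) + 3731 = ((4/5)/92 + 97/104) + 3731 = ((4*(⅕))/92 + 97/104) + 3731 = ((1/92)*(⅘) + 97/104) + 3731 = (1/115 + 97/104) + 3731 = 11259/11960 + 3731 = 44634019/11960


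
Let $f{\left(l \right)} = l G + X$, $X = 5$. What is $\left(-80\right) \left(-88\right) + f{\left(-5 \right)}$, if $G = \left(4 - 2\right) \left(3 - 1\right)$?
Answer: $7025$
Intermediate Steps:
$G = 4$ ($G = 2 \cdot 2 = 4$)
$f{\left(l \right)} = 5 + 4 l$ ($f{\left(l \right)} = l 4 + 5 = 4 l + 5 = 5 + 4 l$)
$\left(-80\right) \left(-88\right) + f{\left(-5 \right)} = \left(-80\right) \left(-88\right) + \left(5 + 4 \left(-5\right)\right) = 7040 + \left(5 - 20\right) = 7040 - 15 = 7025$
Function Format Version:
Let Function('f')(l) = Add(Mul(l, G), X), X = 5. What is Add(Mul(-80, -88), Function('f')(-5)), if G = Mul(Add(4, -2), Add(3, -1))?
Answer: 7025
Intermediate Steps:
G = 4 (G = Mul(2, 2) = 4)
Function('f')(l) = Add(5, Mul(4, l)) (Function('f')(l) = Add(Mul(l, 4), 5) = Add(Mul(4, l), 5) = Add(5, Mul(4, l)))
Add(Mul(-80, -88), Function('f')(-5)) = Add(Mul(-80, -88), Add(5, Mul(4, -5))) = Add(7040, Add(5, -20)) = Add(7040, -15) = 7025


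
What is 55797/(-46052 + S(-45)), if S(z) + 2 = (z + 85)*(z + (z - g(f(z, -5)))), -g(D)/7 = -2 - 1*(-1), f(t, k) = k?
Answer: -55797/49934 ≈ -1.1174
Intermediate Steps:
g(D) = 7 (g(D) = -7*(-2 - 1*(-1)) = -7*(-2 + 1) = -7*(-1) = 7)
S(z) = -2 + (-7 + 2*z)*(85 + z) (S(z) = -2 + (z + 85)*(z + (z - 1*7)) = -2 + (85 + z)*(z + (z - 7)) = -2 + (85 + z)*(z + (-7 + z)) = -2 + (85 + z)*(-7 + 2*z) = -2 + (-7 + 2*z)*(85 + z))
55797/(-46052 + S(-45)) = 55797/(-46052 + (-597 + 2*(-45)² + 163*(-45))) = 55797/(-46052 + (-597 + 2*2025 - 7335)) = 55797/(-46052 + (-597 + 4050 - 7335)) = 55797/(-46052 - 3882) = 55797/(-49934) = 55797*(-1/49934) = -55797/49934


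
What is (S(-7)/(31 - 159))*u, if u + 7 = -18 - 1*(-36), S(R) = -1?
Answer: 11/128 ≈ 0.085938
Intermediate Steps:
u = 11 (u = -7 + (-18 - 1*(-36)) = -7 + (-18 + 36) = -7 + 18 = 11)
(S(-7)/(31 - 159))*u = -1/(31 - 159)*11 = -1/(-128)*11 = -1*(-1/128)*11 = (1/128)*11 = 11/128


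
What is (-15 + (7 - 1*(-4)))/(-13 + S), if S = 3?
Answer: ⅖ ≈ 0.40000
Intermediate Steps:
(-15 + (7 - 1*(-4)))/(-13 + S) = (-15 + (7 - 1*(-4)))/(-13 + 3) = (-15 + (7 + 4))/(-10) = (-15 + 11)*(-⅒) = -4*(-⅒) = ⅖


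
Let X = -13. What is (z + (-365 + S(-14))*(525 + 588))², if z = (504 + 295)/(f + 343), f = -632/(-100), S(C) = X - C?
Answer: 12517428298360923961/76265289 ≈ 1.6413e+11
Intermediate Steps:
S(C) = -13 - C
f = 158/25 (f = -632*(-1/100) = 158/25 ≈ 6.3200)
z = 19975/8733 (z = (504 + 295)/(158/25 + 343) = 799/(8733/25) = 799*(25/8733) = 19975/8733 ≈ 2.2873)
(z + (-365 + S(-14))*(525 + 588))² = (19975/8733 + (-365 + (-13 - 1*(-14)))*(525 + 588))² = (19975/8733 + (-365 + (-13 + 14))*1113)² = (19975/8733 + (-365 + 1)*1113)² = (19975/8733 - 364*1113)² = (19975/8733 - 405132)² = (-3537997781/8733)² = 12517428298360923961/76265289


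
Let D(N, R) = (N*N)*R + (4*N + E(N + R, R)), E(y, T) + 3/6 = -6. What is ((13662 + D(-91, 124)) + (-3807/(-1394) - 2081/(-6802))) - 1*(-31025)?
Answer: 5078379901601/4740994 ≈ 1.0712e+6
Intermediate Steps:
E(y, T) = -13/2 (E(y, T) = -½ - 6 = -13/2)
D(N, R) = -13/2 + 4*N + R*N² (D(N, R) = (N*N)*R + (4*N - 13/2) = N²*R + (-13/2 + 4*N) = R*N² + (-13/2 + 4*N) = -13/2 + 4*N + R*N²)
((13662 + D(-91, 124)) + (-3807/(-1394) - 2081/(-6802))) - 1*(-31025) = ((13662 + (-13/2 + 4*(-91) + 124*(-91)²)) + (-3807/(-1394) - 2081/(-6802))) - 1*(-31025) = ((13662 + (-13/2 - 364 + 124*8281)) + (-3807*(-1/1394) - 2081*(-1/6802))) + 31025 = ((13662 + (-13/2 - 364 + 1026844)) + (3807/1394 + 2081/6802)) + 31025 = ((13662 + 2052947/2) + 7199032/2370497) + 31025 = (2080271/2 + 7199032/2370497) + 31025 = 4931290562751/4740994 + 31025 = 5078379901601/4740994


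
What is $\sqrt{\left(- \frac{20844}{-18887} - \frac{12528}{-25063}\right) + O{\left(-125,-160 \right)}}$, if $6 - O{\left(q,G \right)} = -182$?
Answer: $\frac{8 \sqrt{663832317168578294}}{473364881} \approx 13.77$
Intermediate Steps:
$O{\left(q,G \right)} = 188$ ($O{\left(q,G \right)} = 6 - -182 = 6 + 182 = 188$)
$\sqrt{\left(- \frac{20844}{-18887} - \frac{12528}{-25063}\right) + O{\left(-125,-160 \right)}} = \sqrt{\left(- \frac{20844}{-18887} - \frac{12528}{-25063}\right) + 188} = \sqrt{\left(\left(-20844\right) \left(- \frac{1}{18887}\right) - - \frac{12528}{25063}\right) + 188} = \sqrt{\left(\frac{20844}{18887} + \frac{12528}{25063}\right) + 188} = \sqrt{\frac{759029508}{473364881} + 188} = \sqrt{\frac{89751627136}{473364881}} = \frac{8 \sqrt{663832317168578294}}{473364881}$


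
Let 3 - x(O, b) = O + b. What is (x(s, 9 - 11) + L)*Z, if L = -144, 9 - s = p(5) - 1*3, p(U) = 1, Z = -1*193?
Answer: 28950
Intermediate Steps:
Z = -193
s = 11 (s = 9 - (1 - 1*3) = 9 - (1 - 3) = 9 - 1*(-2) = 9 + 2 = 11)
x(O, b) = 3 - O - b (x(O, b) = 3 - (O + b) = 3 + (-O - b) = 3 - O - b)
(x(s, 9 - 11) + L)*Z = ((3 - 1*11 - (9 - 11)) - 144)*(-193) = ((3 - 11 - 1*(-2)) - 144)*(-193) = ((3 - 11 + 2) - 144)*(-193) = (-6 - 144)*(-193) = -150*(-193) = 28950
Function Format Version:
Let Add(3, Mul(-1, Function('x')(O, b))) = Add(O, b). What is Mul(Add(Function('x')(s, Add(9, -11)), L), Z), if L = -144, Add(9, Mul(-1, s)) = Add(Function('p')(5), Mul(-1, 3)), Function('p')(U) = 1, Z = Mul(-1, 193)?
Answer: 28950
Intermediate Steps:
Z = -193
s = 11 (s = Add(9, Mul(-1, Add(1, Mul(-1, 3)))) = Add(9, Mul(-1, Add(1, -3))) = Add(9, Mul(-1, -2)) = Add(9, 2) = 11)
Function('x')(O, b) = Add(3, Mul(-1, O), Mul(-1, b)) (Function('x')(O, b) = Add(3, Mul(-1, Add(O, b))) = Add(3, Add(Mul(-1, O), Mul(-1, b))) = Add(3, Mul(-1, O), Mul(-1, b)))
Mul(Add(Function('x')(s, Add(9, -11)), L), Z) = Mul(Add(Add(3, Mul(-1, 11), Mul(-1, Add(9, -11))), -144), -193) = Mul(Add(Add(3, -11, Mul(-1, -2)), -144), -193) = Mul(Add(Add(3, -11, 2), -144), -193) = Mul(Add(-6, -144), -193) = Mul(-150, -193) = 28950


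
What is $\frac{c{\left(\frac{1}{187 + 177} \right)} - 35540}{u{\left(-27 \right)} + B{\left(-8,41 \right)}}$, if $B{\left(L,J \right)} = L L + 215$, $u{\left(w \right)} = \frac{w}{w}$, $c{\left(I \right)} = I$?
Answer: $- \frac{12936559}{101920} \approx -126.93$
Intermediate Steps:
$u{\left(w \right)} = 1$
$B{\left(L,J \right)} = 215 + L^{2}$ ($B{\left(L,J \right)} = L^{2} + 215 = 215 + L^{2}$)
$\frac{c{\left(\frac{1}{187 + 177} \right)} - 35540}{u{\left(-27 \right)} + B{\left(-8,41 \right)}} = \frac{\frac{1}{187 + 177} - 35540}{1 + \left(215 + \left(-8\right)^{2}\right)} = \frac{\frac{1}{364} - 35540}{1 + \left(215 + 64\right)} = \frac{\frac{1}{364} - 35540}{1 + 279} = - \frac{12936559}{364 \cdot 280} = \left(- \frac{12936559}{364}\right) \frac{1}{280} = - \frac{12936559}{101920}$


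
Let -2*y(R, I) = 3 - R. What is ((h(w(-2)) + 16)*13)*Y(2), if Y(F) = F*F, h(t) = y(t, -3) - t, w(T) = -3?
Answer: 832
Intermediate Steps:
y(R, I) = -3/2 + R/2 (y(R, I) = -(3 - R)/2 = -3/2 + R/2)
h(t) = -3/2 - t/2 (h(t) = (-3/2 + t/2) - t = -3/2 - t/2)
Y(F) = F²
((h(w(-2)) + 16)*13)*Y(2) = (((-3/2 - ½*(-3)) + 16)*13)*2² = (((-3/2 + 3/2) + 16)*13)*4 = ((0 + 16)*13)*4 = (16*13)*4 = 208*4 = 832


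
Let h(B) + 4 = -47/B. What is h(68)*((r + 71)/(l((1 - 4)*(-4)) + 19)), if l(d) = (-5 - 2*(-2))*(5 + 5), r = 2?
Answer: -23287/612 ≈ -38.051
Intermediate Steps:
h(B) = -4 - 47/B
l(d) = -10 (l(d) = (-5 + 4)*10 = -1*10 = -10)
h(68)*((r + 71)/(l((1 - 4)*(-4)) + 19)) = (-4 - 47/68)*((2 + 71)/(-10 + 19)) = (-4 - 47*1/68)*(73/9) = (-4 - 47/68)*(73*(1/9)) = -319/68*73/9 = -23287/612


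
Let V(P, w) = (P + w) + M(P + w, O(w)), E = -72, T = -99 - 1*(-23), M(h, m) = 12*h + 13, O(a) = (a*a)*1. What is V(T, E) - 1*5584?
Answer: -7495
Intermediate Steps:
O(a) = a**2 (O(a) = a**2*1 = a**2)
M(h, m) = 13 + 12*h
T = -76 (T = -99 + 23 = -76)
V(P, w) = 13 + 13*P + 13*w (V(P, w) = (P + w) + (13 + 12*(P + w)) = (P + w) + (13 + (12*P + 12*w)) = (P + w) + (13 + 12*P + 12*w) = 13 + 13*P + 13*w)
V(T, E) - 1*5584 = (13 + 13*(-76) + 13*(-72)) - 1*5584 = (13 - 988 - 936) - 5584 = -1911 - 5584 = -7495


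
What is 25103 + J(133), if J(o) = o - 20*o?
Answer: 22576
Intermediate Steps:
J(o) = -19*o
25103 + J(133) = 25103 - 19*133 = 25103 - 2527 = 22576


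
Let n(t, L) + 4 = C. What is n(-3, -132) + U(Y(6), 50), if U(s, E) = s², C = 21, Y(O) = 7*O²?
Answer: 63521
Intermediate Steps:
n(t, L) = 17 (n(t, L) = -4 + 21 = 17)
n(-3, -132) + U(Y(6), 50) = 17 + (7*6²)² = 17 + (7*36)² = 17 + 252² = 17 + 63504 = 63521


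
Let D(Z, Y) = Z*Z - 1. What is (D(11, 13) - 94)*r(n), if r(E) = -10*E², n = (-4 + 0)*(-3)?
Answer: -37440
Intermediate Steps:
D(Z, Y) = -1 + Z² (D(Z, Y) = Z² - 1 = -1 + Z²)
n = 12 (n = -4*(-3) = 12)
(D(11, 13) - 94)*r(n) = ((-1 + 11²) - 94)*(-10*12²) = ((-1 + 121) - 94)*(-10*144) = (120 - 94)*(-1440) = 26*(-1440) = -37440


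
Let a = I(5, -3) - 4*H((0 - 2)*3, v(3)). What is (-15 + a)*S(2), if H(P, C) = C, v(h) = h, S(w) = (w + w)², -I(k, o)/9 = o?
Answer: 0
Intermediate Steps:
I(k, o) = -9*o
S(w) = 4*w² (S(w) = (2*w)² = 4*w²)
a = 15 (a = -9*(-3) - 4*3 = 27 - 12 = 15)
(-15 + a)*S(2) = (-15 + 15)*(4*2²) = 0*(4*4) = 0*16 = 0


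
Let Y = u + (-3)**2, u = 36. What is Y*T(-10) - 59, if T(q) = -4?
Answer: -239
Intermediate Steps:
Y = 45 (Y = 36 + (-3)**2 = 36 + 9 = 45)
Y*T(-10) - 59 = 45*(-4) - 59 = -180 - 59 = -239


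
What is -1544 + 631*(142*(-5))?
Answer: -449554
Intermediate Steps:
-1544 + 631*(142*(-5)) = -1544 + 631*(-710) = -1544 - 448010 = -449554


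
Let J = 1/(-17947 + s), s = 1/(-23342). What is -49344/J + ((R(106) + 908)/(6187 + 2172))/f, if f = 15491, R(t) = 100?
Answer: 191192135530581708624/215895608357 ≈ 8.8558e+8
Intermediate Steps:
s = -1/23342 ≈ -4.2841e-5
J = -23342/418918875 (J = 1/(-17947 - 1/23342) = 1/(-418918875/23342) = -23342/418918875 ≈ -5.5720e-5)
-49344/J + ((R(106) + 908)/(6187 + 2172))/f = -49344/(-23342/418918875) + ((100 + 908)/(6187 + 2172))/15491 = -49344*(-418918875/23342) + (1008/8359)*(1/15491) = 10335566484000/11671 + (1008*(1/8359))*(1/15491) = 10335566484000/11671 + (1008/8359)*(1/15491) = 10335566484000/11671 + 144/18498467 = 191192135530581708624/215895608357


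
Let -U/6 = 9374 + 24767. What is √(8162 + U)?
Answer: 2*I*√49171 ≈ 443.49*I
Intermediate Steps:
U = -204846 (U = -6*(9374 + 24767) = -6*34141 = -204846)
√(8162 + U) = √(8162 - 204846) = √(-196684) = 2*I*√49171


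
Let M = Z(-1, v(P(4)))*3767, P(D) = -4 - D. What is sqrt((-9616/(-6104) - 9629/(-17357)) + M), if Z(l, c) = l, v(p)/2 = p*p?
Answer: 4*I*sqrt(41269422419109731)/13243391 ≈ 61.359*I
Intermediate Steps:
v(p) = 2*p**2 (v(p) = 2*(p*p) = 2*p**2)
M = -3767 (M = -1*3767 = -3767)
sqrt((-9616/(-6104) - 9629/(-17357)) + M) = sqrt((-9616/(-6104) - 9629/(-17357)) - 3767) = sqrt((-9616*(-1/6104) - 9629*(-1/17357)) - 3767) = sqrt((1202/763 + 9629/17357) - 3767) = sqrt(28210041/13243391 - 3767) = sqrt(-49859643856/13243391) = 4*I*sqrt(41269422419109731)/13243391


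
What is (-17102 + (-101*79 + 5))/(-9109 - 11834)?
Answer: 25076/20943 ≈ 1.1973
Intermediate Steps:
(-17102 + (-101*79 + 5))/(-9109 - 11834) = (-17102 + (-7979 + 5))/(-20943) = (-17102 - 7974)*(-1/20943) = -25076*(-1/20943) = 25076/20943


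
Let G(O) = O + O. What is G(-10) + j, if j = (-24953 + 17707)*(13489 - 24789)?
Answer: 81879780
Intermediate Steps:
G(O) = 2*O
j = 81879800 (j = -7246*(-11300) = 81879800)
G(-10) + j = 2*(-10) + 81879800 = -20 + 81879800 = 81879780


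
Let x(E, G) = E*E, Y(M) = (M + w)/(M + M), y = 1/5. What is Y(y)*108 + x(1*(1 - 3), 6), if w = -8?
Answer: -2102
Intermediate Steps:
y = 1/5 ≈ 0.20000
Y(M) = (-8 + M)/(2*M) (Y(M) = (M - 8)/(M + M) = (-8 + M)/((2*M)) = (-8 + M)*(1/(2*M)) = (-8 + M)/(2*M))
x(E, G) = E**2
Y(y)*108 + x(1*(1 - 3), 6) = ((-8 + 1/5)/(2*(1/5)))*108 + (1*(1 - 3))**2 = ((1/2)*5*(-39/5))*108 + (1*(-2))**2 = -39/2*108 + (-2)**2 = -2106 + 4 = -2102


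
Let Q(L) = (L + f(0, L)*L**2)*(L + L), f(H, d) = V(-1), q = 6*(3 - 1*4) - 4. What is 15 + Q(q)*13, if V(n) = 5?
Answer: -127385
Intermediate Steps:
q = -10 (q = 6*(3 - 4) - 4 = 6*(-1) - 4 = -6 - 4 = -10)
f(H, d) = 5
Q(L) = 2*L*(L + 5*L**2) (Q(L) = (L + 5*L**2)*(L + L) = (L + 5*L**2)*(2*L) = 2*L*(L + 5*L**2))
15 + Q(q)*13 = 15 + ((-10)**2*(2 + 10*(-10)))*13 = 15 + (100*(2 - 100))*13 = 15 + (100*(-98))*13 = 15 - 9800*13 = 15 - 127400 = -127385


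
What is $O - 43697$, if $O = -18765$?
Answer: $-62462$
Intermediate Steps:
$O - 43697 = -18765 - 43697 = -62462$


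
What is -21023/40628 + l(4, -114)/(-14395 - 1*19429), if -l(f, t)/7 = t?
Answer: -13276841/24539312 ≈ -0.54104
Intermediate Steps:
l(f, t) = -7*t
-21023/40628 + l(4, -114)/(-14395 - 1*19429) = -21023/40628 + (-7*(-114))/(-14395 - 1*19429) = -21023*1/40628 + 798/(-14395 - 19429) = -21023/40628 + 798/(-33824) = -21023/40628 + 798*(-1/33824) = -21023/40628 - 57/2416 = -13276841/24539312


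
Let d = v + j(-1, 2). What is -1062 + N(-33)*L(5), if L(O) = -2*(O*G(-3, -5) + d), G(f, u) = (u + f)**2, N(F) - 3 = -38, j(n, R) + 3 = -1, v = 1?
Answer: 21128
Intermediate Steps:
j(n, R) = -4 (j(n, R) = -3 - 1 = -4)
N(F) = -35 (N(F) = 3 - 38 = -35)
G(f, u) = (f + u)**2
d = -3 (d = 1 - 4 = -3)
L(O) = 6 - 128*O (L(O) = -2*(O*(-3 - 5)**2 - 3) = -2*(O*(-8)**2 - 3) = -2*(O*64 - 3) = -2*(64*O - 3) = -2*(-3 + 64*O) = 6 - 128*O)
-1062 + N(-33)*L(5) = -1062 - 35*(6 - 128*5) = -1062 - 35*(6 - 640) = -1062 - 35*(-634) = -1062 + 22190 = 21128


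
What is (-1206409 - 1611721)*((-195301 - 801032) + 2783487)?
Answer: -5036432302020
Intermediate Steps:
(-1206409 - 1611721)*((-195301 - 801032) + 2783487) = -2818130*(-996333 + 2783487) = -2818130*1787154 = -5036432302020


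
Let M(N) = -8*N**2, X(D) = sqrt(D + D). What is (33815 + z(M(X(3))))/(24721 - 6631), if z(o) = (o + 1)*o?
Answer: 36071/18090 ≈ 1.9940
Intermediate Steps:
X(D) = sqrt(2)*sqrt(D) (X(D) = sqrt(2*D) = sqrt(2)*sqrt(D))
z(o) = o*(1 + o) (z(o) = (1 + o)*o = o*(1 + o))
(33815 + z(M(X(3))))/(24721 - 6631) = (33815 + (-8*(sqrt(2)*sqrt(3))**2)*(1 - 8*(sqrt(2)*sqrt(3))**2))/(24721 - 6631) = (33815 + (-8*(sqrt(6))**2)*(1 - 8*(sqrt(6))**2))/18090 = (33815 + (-8*6)*(1 - 8*6))*(1/18090) = (33815 - 48*(1 - 48))*(1/18090) = (33815 - 48*(-47))*(1/18090) = (33815 + 2256)*(1/18090) = 36071*(1/18090) = 36071/18090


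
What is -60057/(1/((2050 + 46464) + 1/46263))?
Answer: -44930707320477/15421 ≈ -2.9136e+9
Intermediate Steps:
-60057/(1/((2050 + 46464) + 1/46263)) = -60057/(1/(48514 + 1/46263)) = -60057/(1/(2244403183/46263)) = -60057/46263/2244403183 = -60057*2244403183/46263 = -44930707320477/15421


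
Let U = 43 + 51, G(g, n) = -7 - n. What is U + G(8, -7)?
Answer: 94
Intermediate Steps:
U = 94
U + G(8, -7) = 94 + (-7 - 1*(-7)) = 94 + (-7 + 7) = 94 + 0 = 94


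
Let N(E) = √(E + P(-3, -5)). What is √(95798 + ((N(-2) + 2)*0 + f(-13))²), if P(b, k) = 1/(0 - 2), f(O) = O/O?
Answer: √95799 ≈ 309.51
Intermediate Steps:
f(O) = 1
P(b, k) = -½ (P(b, k) = 1/(-2) = -½)
N(E) = √(-½ + E) (N(E) = √(E - ½) = √(-½ + E))
√(95798 + ((N(-2) + 2)*0 + f(-13))²) = √(95798 + ((√(-2 + 4*(-2))/2 + 2)*0 + 1)²) = √(95798 + ((√(-2 - 8)/2 + 2)*0 + 1)²) = √(95798 + ((√(-10)/2 + 2)*0 + 1)²) = √(95798 + (((I*√10)/2 + 2)*0 + 1)²) = √(95798 + ((I*√10/2 + 2)*0 + 1)²) = √(95798 + ((2 + I*√10/2)*0 + 1)²) = √(95798 + (0 + 1)²) = √(95798 + 1²) = √(95798 + 1) = √95799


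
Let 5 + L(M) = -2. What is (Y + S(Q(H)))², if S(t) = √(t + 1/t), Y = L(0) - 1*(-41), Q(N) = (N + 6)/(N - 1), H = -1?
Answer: (340 + I*√290)²/100 ≈ 1153.1 + 115.8*I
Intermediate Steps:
Q(N) = (6 + N)/(-1 + N)
L(M) = -7 (L(M) = -5 - 2 = -7)
Y = 34 (Y = -7 - 1*(-41) = -7 + 41 = 34)
(Y + S(Q(H)))² = (34 + √((6 - 1)/(-1 - 1) + 1/((6 - 1)/(-1 - 1))))² = (34 + √(5/(-2) + 1/(5/(-2))))² = (34 + √(-½*5 + 1/(-½*5)))² = (34 + √(-5/2 + 1/(-5/2)))² = (34 + √(-5/2 - ⅖))² = (34 + √(-29/10))² = (34 + I*√290/10)²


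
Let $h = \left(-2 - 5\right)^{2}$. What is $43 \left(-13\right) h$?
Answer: $-27391$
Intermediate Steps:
$h = 49$ ($h = \left(-7\right)^{2} = 49$)
$43 \left(-13\right) h = 43 \left(-13\right) 49 = \left(-559\right) 49 = -27391$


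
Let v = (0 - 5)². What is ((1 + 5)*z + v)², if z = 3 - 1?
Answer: 1369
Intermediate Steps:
z = 2
v = 25 (v = (-5)² = 25)
((1 + 5)*z + v)² = ((1 + 5)*2 + 25)² = (6*2 + 25)² = (12 + 25)² = 37² = 1369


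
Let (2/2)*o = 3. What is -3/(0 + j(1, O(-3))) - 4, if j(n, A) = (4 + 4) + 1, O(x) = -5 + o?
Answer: -13/3 ≈ -4.3333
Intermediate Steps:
o = 3
O(x) = -2 (O(x) = -5 + 3 = -2)
j(n, A) = 9 (j(n, A) = 8 + 1 = 9)
-3/(0 + j(1, O(-3))) - 4 = -3/(0 + 9) - 4 = -3/9 - 4 = (⅑)*(-3) - 4 = -⅓ - 4 = -13/3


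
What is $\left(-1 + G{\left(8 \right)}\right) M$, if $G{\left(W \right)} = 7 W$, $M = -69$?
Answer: $-3795$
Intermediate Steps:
$\left(-1 + G{\left(8 \right)}\right) M = \left(-1 + 7 \cdot 8\right) \left(-69\right) = \left(-1 + 56\right) \left(-69\right) = 55 \left(-69\right) = -3795$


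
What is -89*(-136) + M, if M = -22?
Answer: 12082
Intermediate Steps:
-89*(-136) + M = -89*(-136) - 22 = 12104 - 22 = 12082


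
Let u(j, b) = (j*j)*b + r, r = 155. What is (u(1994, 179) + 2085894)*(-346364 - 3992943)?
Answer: -3097382118650351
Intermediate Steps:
u(j, b) = 155 + b*j² (u(j, b) = (j*j)*b + 155 = j²*b + 155 = b*j² + 155 = 155 + b*j²)
(u(1994, 179) + 2085894)*(-346364 - 3992943) = ((155 + 179*1994²) + 2085894)*(-346364 - 3992943) = ((155 + 179*3976036) + 2085894)*(-4339307) = ((155 + 711710444) + 2085894)*(-4339307) = (711710599 + 2085894)*(-4339307) = 713796493*(-4339307) = -3097382118650351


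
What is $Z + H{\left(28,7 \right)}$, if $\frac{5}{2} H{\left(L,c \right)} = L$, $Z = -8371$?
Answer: $- \frac{41799}{5} \approx -8359.8$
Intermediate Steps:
$H{\left(L,c \right)} = \frac{2 L}{5}$
$Z + H{\left(28,7 \right)} = -8371 + \frac{2}{5} \cdot 28 = -8371 + \frac{56}{5} = - \frac{41799}{5}$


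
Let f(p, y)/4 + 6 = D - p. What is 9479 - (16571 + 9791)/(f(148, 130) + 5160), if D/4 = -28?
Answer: 19399811/2048 ≈ 9472.6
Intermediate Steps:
D = -112 (D = 4*(-28) = -112)
f(p, y) = -472 - 4*p (f(p, y) = -24 + 4*(-112 - p) = -24 + (-448 - 4*p) = -472 - 4*p)
9479 - (16571 + 9791)/(f(148, 130) + 5160) = 9479 - (16571 + 9791)/((-472 - 4*148) + 5160) = 9479 - 26362/((-472 - 592) + 5160) = 9479 - 26362/(-1064 + 5160) = 9479 - 26362/4096 = 9479 - 1*13181/2048 = 9479 - 13181/2048 = 19399811/2048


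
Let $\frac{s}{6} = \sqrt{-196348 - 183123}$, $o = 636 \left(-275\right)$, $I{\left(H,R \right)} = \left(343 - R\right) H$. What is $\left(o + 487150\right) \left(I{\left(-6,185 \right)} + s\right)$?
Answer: $-296013000 + 1873500 i \sqrt{379471} \approx -2.9601 \cdot 10^{8} + 1.1541 \cdot 10^{9} i$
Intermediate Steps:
$I{\left(H,R \right)} = H \left(343 - R\right)$
$o = -174900$
$s = 6 i \sqrt{379471}$ ($s = 6 \sqrt{-196348 - 183123} = 6 \sqrt{-379471} = 6 i \sqrt{379471} \approx 3696.1 i$)
$\left(o + 487150\right) \left(I{\left(-6,185 \right)} + s\right) = \left(-174900 + 487150\right) \left(- 6 \left(343 - 185\right) + 6 i \sqrt{379471}\right) = 312250 \left(- 6 \left(343 - 185\right) + 6 i \sqrt{379471}\right) = 312250 \left(\left(-6\right) 158 + 6 i \sqrt{379471}\right) = 312250 \left(-948 + 6 i \sqrt{379471}\right) = -296013000 + 1873500 i \sqrt{379471}$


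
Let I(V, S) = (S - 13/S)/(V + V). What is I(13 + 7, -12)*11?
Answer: -1441/480 ≈ -3.0021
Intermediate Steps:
I(V, S) = (S - 13/S)/(2*V) (I(V, S) = (S - 13/S)/((2*V)) = (S - 13/S)*(1/(2*V)) = (S - 13/S)/(2*V))
I(13 + 7, -12)*11 = ((½)*(-13 + (-12)²)/(-12*(13 + 7)))*11 = ((½)*(-1/12)*(-13 + 144)/20)*11 = ((½)*(-1/12)*(1/20)*131)*11 = -131/480*11 = -1441/480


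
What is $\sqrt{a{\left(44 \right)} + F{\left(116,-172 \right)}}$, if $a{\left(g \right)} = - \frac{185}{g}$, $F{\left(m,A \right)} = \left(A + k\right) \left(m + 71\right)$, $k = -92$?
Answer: $\frac{i \sqrt{23896147}}{22} \approx 222.2 i$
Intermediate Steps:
$F{\left(m,A \right)} = \left(-92 + A\right) \left(71 + m\right)$ ($F{\left(m,A \right)} = \left(A - 92\right) \left(m + 71\right) = \left(-92 + A\right) \left(71 + m\right)$)
$\sqrt{a{\left(44 \right)} + F{\left(116,-172 \right)}} = \sqrt{- \frac{185}{44} - 49368} = \sqrt{- \frac{2172377}{44}} = \frac{i \sqrt{23896147}}{22}$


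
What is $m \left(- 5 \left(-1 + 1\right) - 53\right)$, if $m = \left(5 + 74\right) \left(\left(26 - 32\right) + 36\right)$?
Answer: $-125610$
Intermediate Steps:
$m = 2370$ ($m = 79 \left(-6 + 36\right) = 79 \cdot 30 = 2370$)
$m \left(- 5 \left(-1 + 1\right) - 53\right) = 2370 \left(- 5 \left(-1 + 1\right) - 53\right) = 2370 \left(\left(-5\right) 0 - 53\right) = 2370 \left(0 - 53\right) = 2370 \left(-53\right) = -125610$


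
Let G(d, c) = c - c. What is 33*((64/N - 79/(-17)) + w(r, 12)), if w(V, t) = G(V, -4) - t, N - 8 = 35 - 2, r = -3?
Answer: -133221/697 ≈ -191.13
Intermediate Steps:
G(d, c) = 0
N = 41 (N = 8 + (35 - 2) = 8 + 33 = 41)
w(V, t) = -t (w(V, t) = 0 - t = -t)
33*((64/N - 79/(-17)) + w(r, 12)) = 33*((64/41 - 79/(-17)) - 1*12) = 33*((64*(1/41) - 79*(-1/17)) - 12) = 33*((64/41 + 79/17) - 12) = 33*(4327/697 - 12) = 33*(-4037/697) = -133221/697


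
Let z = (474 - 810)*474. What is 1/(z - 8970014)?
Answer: -1/9129278 ≈ -1.0954e-7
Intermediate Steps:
z = -159264 (z = -336*474 = -159264)
1/(z - 8970014) = 1/(-159264 - 8970014) = 1/(-9129278) = -1/9129278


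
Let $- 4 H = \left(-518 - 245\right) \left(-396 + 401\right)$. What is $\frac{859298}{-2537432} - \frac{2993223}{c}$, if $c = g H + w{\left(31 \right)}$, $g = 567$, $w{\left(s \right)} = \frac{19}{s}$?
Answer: $- \frac{499706874604651}{85075440040996} \approx -5.8737$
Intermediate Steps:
$H = \frac{3815}{4}$ ($H = - \frac{\left(-518 - 245\right) \left(-396 + 401\right)}{4} = - \frac{\left(-763\right) 5}{4} = \left(- \frac{1}{4}\right) \left(-3815\right) = \frac{3815}{4} \approx 953.75$)
$c = \frac{67056331}{124}$ ($c = 567 \cdot \frac{3815}{4} + \frac{19}{31} = \frac{2163105}{4} + 19 \cdot \frac{1}{31} = \frac{2163105}{4} + \frac{19}{31} = \frac{67056331}{124} \approx 5.4078 \cdot 10^{5}$)
$\frac{859298}{-2537432} - \frac{2993223}{c} = \frac{859298}{-2537432} - \frac{2993223}{\frac{67056331}{124}} = 859298 \left(- \frac{1}{2537432}\right) - \frac{371159652}{67056331} = - \frac{429649}{1268716} - \frac{371159652}{67056331} = - \frac{499706874604651}{85075440040996}$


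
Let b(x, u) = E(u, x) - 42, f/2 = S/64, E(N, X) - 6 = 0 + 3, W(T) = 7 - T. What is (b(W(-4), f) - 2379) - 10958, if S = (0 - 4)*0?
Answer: -13370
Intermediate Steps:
S = 0 (S = -4*0 = 0)
E(N, X) = 9 (E(N, X) = 6 + (0 + 3) = 6 + 3 = 9)
f = 0 (f = 2*(0/64) = 2*(0*(1/64)) = 2*0 = 0)
b(x, u) = -33 (b(x, u) = 9 - 42 = -33)
(b(W(-4), f) - 2379) - 10958 = (-33 - 2379) - 10958 = -2412 - 10958 = -13370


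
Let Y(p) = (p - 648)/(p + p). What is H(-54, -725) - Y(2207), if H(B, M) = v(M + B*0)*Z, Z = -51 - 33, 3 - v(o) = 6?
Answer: 1110769/4414 ≈ 251.65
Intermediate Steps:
v(o) = -3 (v(o) = 3 - 1*6 = 3 - 6 = -3)
Z = -84
H(B, M) = 252 (H(B, M) = -3*(-84) = 252)
Y(p) = (-648 + p)/(2*p) (Y(p) = (-648 + p)/((2*p)) = (-648 + p)*(1/(2*p)) = (-648 + p)/(2*p))
H(-54, -725) - Y(2207) = 252 - (-648 + 2207)/(2*2207) = 252 - 1559/(2*2207) = 252 - 1*1559/4414 = 252 - 1559/4414 = 1110769/4414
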